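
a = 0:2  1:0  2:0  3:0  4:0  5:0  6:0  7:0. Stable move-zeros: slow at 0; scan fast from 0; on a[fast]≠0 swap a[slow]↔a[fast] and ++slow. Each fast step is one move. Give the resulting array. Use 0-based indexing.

slow=0 fast=0: a[fast]=2≠0 swap→a[0]=2, slow++,fast++
slow=1 fast=1: a[fast]=0, fast++
slow=1 fast=2: a[fast]=0, fast++
slow=1 fast=3: a[fast]=0, fast++
slow=1 fast=4: a[fast]=0, fast++
slow=1 fast=5: a[fast]=0, fast++
slow=1 fast=6: a[fast]=0, fast++
slow=1 fast=7: a[fast]=0, fast++

[2, 0, 0, 0, 0, 0, 0, 0]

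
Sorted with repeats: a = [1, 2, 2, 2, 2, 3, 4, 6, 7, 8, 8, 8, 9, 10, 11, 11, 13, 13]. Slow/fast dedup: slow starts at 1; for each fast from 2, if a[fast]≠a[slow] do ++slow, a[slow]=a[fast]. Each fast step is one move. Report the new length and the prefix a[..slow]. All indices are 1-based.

(s=1,f=2) a[fast]=2≠a[slow]=1 write a[2]=2 → slow++,fast++
(s=2,f=3) a[fast]=2=a[slow] dup → fast++
(s=2,f=4) a[fast]=2=a[slow] dup → fast++
(s=2,f=5) a[fast]=2=a[slow] dup → fast++
(s=2,f=6) a[fast]=3≠a[slow]=2 write a[3]=3 → slow++,fast++
(s=3,f=7) a[fast]=4≠a[slow]=3 write a[4]=4 → slow++,fast++
(s=4,f=8) a[fast]=6≠a[slow]=4 write a[5]=6 → slow++,fast++
(s=5,f=9) a[fast]=7≠a[slow]=6 write a[6]=7 → slow++,fast++
(s=6,f=10) a[fast]=8≠a[slow]=7 write a[7]=8 → slow++,fast++
(s=7,f=11) a[fast]=8=a[slow] dup → fast++
(s=7,f=12) a[fast]=8=a[slow] dup → fast++
(s=7,f=13) a[fast]=9≠a[slow]=8 write a[8]=9 → slow++,fast++
(s=8,f=14) a[fast]=10≠a[slow]=9 write a[9]=10 → slow++,fast++
(s=9,f=15) a[fast]=11≠a[slow]=10 write a[10]=11 → slow++,fast++
(s=10,f=16) a[fast]=11=a[slow] dup → fast++
(s=10,f=17) a[fast]=13≠a[slow]=11 write a[11]=13 → slow++,fast++
(s=11,f=18) a[fast]=13=a[slow] dup → fast++

length 11; prefix = [1, 2, 3, 4, 6, 7, 8, 9, 10, 11, 13]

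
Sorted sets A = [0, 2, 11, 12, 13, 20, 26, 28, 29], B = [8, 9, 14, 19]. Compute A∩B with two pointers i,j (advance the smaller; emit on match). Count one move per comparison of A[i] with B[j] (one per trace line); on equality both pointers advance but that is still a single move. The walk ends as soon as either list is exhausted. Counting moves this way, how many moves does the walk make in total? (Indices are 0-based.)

[i=0,j=0] 0<8 → i++
[i=1,j=0] 2<8 → i++
[i=2,j=0] 11>8 → j++
[i=2,j=1] 11>9 → j++
[i=2,j=2] 11<14 → i++
[i=3,j=2] 12<14 → i++
[i=4,j=2] 13<14 → i++
[i=5,j=2] 20>14 → j++
[i=5,j=3] 20>19 → j++

9 moves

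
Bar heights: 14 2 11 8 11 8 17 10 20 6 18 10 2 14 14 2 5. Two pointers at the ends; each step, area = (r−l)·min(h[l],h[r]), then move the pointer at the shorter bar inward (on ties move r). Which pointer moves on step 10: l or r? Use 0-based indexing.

l

l=0 r=16: min(14,5)*16=80 best=80 *, r--
l=0 r=15: min(14,2)*15=30 best=80, r--
l=0 r=14: min(14,14)*14=196 best=196 *, r--
l=0 r=13: min(14,14)*13=182 best=196, r--
l=0 r=12: min(14,2)*12=24 best=196, r--
l=0 r=11: min(14,10)*11=110 best=196, r--
l=0 r=10: min(14,18)*10=140 best=196, l++
l=1 r=10: min(2,18)*9=18 best=196, l++
l=2 r=10: min(11,18)*8=88 best=196, l++
l=3 r=10: min(8,18)*7=56 best=196, l++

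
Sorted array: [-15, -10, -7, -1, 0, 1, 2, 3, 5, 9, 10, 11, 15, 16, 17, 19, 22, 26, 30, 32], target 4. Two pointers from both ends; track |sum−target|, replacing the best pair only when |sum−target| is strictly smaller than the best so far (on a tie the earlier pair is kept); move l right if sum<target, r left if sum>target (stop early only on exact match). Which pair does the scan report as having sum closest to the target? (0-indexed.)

[0,19] -15+32=17 d=13 * → r--
[0,18] -15+30=15 d=11 * → r--
[0,17] -15+26=11 d=7 * → r--
[0,16] -15+22=7 d=3 * → r--
[0,15] -15+19=4 d=0 * → stop

pair (-15, 19) with sum 4 (|Δ|=0)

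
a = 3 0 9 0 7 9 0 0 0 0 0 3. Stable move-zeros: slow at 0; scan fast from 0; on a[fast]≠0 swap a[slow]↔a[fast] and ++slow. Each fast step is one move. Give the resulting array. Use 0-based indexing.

[3, 9, 7, 9, 3, 0, 0, 0, 0, 0, 0, 0]

slow=0 fast=0: a[fast]=3≠0 swap→a[0]=3, slow++,fast++
slow=1 fast=1: a[fast]=0, fast++
slow=1 fast=2: a[fast]=9≠0 swap→a[1]=9, slow++,fast++
slow=2 fast=3: a[fast]=0, fast++
slow=2 fast=4: a[fast]=7≠0 swap→a[2]=7, slow++,fast++
slow=3 fast=5: a[fast]=9≠0 swap→a[3]=9, slow++,fast++
slow=4 fast=6: a[fast]=0, fast++
slow=4 fast=7: a[fast]=0, fast++
slow=4 fast=8: a[fast]=0, fast++
slow=4 fast=9: a[fast]=0, fast++
slow=4 fast=10: a[fast]=0, fast++
slow=4 fast=11: a[fast]=3≠0 swap→a[4]=3, slow++,fast++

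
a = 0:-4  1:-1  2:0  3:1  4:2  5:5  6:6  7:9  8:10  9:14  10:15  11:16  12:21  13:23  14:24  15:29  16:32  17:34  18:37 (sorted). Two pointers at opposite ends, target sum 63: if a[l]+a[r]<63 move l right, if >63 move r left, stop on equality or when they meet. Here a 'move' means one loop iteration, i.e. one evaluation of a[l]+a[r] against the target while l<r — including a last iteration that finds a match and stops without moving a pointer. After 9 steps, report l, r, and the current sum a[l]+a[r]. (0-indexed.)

[0,18] -4+37=33 <63 → l++
[1,18] -1+37=36 <63 → l++
[2,18] 0+37=37 <63 → l++
[3,18] 1+37=38 <63 → l++
[4,18] 2+37=39 <63 → l++
[5,18] 5+37=42 <63 → l++
[6,18] 6+37=43 <63 → l++
[7,18] 9+37=46 <63 → l++
[8,18] 10+37=47 <63 → l++

l=9, r=18, sum=51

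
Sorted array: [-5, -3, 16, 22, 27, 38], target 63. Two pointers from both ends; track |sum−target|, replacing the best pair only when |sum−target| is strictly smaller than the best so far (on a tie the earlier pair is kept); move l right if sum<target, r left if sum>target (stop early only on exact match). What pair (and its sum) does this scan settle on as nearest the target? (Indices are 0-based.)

pair (27, 38) with sum 65 (|Δ|=2)

l=0 r=5: -5+38=33 d=30 *, l++
l=1 r=5: -3+38=35 d=28 *, l++
l=2 r=5: 16+38=54 d=9 *, l++
l=3 r=5: 22+38=60 d=3 *, l++
l=4 r=5: 27+38=65 d=2 *, r--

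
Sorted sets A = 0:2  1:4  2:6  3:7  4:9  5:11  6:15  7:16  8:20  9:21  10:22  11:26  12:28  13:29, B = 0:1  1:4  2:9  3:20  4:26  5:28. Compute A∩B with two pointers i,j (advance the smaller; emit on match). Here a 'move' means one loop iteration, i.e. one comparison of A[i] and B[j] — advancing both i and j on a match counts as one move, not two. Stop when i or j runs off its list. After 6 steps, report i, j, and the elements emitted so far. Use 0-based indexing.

i=5, j=3, emitted=[4, 9]

[i=0,j=0] 2>1 → j++
[i=0,j=1] 2<4 → i++
[i=1,j=1] 4==4 emit → i++,j++
[i=2,j=2] 6<9 → i++
[i=3,j=2] 7<9 → i++
[i=4,j=2] 9==9 emit → i++,j++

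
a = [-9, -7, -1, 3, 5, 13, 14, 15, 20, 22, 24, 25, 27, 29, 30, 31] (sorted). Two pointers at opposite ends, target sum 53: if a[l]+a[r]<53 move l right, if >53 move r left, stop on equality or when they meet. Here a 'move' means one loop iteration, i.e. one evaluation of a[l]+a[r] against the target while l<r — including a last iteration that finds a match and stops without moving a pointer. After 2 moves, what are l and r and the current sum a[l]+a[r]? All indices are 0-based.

[0,15] -9+31=22 <53 → l++
[1,15] -7+31=24 <53 → l++

l=2, r=15, sum=30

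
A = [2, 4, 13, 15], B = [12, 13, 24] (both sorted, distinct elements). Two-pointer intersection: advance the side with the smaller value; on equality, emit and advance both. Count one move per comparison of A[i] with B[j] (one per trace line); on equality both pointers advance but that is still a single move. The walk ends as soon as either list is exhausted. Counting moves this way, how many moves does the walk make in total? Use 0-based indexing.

[i=0,j=0] 2<12 → i++
[i=1,j=0] 4<12 → i++
[i=2,j=0] 13>12 → j++
[i=2,j=1] 13==13 emit → i++,j++
[i=3,j=2] 15<24 → i++

5 moves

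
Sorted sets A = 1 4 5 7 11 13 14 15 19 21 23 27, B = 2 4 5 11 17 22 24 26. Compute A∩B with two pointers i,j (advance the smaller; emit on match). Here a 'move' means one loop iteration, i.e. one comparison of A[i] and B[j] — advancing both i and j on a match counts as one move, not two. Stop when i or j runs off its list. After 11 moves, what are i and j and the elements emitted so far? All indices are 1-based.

i=10, j=6, emitted=[4, 5, 11]

i=1 j=1: 1<2, i++
i=2 j=1: 4>2, j++
i=2 j=2: 4==4 emit, i++,j++
i=3 j=3: 5==5 emit, i++,j++
i=4 j=4: 7<11, i++
i=5 j=4: 11==11 emit, i++,j++
i=6 j=5: 13<17, i++
i=7 j=5: 14<17, i++
i=8 j=5: 15<17, i++
i=9 j=5: 19>17, j++
i=9 j=6: 19<22, i++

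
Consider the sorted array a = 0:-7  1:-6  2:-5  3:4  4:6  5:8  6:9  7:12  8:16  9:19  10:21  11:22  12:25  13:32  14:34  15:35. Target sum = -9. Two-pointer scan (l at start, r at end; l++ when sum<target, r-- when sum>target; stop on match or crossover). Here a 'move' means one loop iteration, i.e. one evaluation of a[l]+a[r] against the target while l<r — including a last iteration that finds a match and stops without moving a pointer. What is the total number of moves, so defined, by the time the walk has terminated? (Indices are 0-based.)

l=0 r=15: -7+35=28 >-9, r--
l=0 r=14: -7+34=27 >-9, r--
l=0 r=13: -7+32=25 >-9, r--
l=0 r=12: -7+25=18 >-9, r--
l=0 r=11: -7+22=15 >-9, r--
l=0 r=10: -7+21=14 >-9, r--
l=0 r=9: -7+19=12 >-9, r--
l=0 r=8: -7+16=9 >-9, r--
l=0 r=7: -7+12=5 >-9, r--
l=0 r=6: -7+9=2 >-9, r--
l=0 r=5: -7+8=1 >-9, r--
l=0 r=4: -7+6=-1 >-9, r--
l=0 r=3: -7+4=-3 >-9, r--
l=0 r=2: -7+-5=-12 <-9, l++
l=1 r=2: -6+-5=-11 <-9, l++

15 moves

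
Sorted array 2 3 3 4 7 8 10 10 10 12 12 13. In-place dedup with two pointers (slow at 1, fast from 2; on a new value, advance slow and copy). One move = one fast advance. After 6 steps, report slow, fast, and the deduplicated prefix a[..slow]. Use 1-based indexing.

slow=6, fast=8, prefix=[2, 3, 4, 7, 8, 10]

slow=1 fast=2: a[fast]=3≠a[slow]=2 write a[2]=3, slow++,fast++
slow=2 fast=3: a[fast]=3=a[slow] dup, fast++
slow=2 fast=4: a[fast]=4≠a[slow]=3 write a[3]=4, slow++,fast++
slow=3 fast=5: a[fast]=7≠a[slow]=4 write a[4]=7, slow++,fast++
slow=4 fast=6: a[fast]=8≠a[slow]=7 write a[5]=8, slow++,fast++
slow=5 fast=7: a[fast]=10≠a[slow]=8 write a[6]=10, slow++,fast++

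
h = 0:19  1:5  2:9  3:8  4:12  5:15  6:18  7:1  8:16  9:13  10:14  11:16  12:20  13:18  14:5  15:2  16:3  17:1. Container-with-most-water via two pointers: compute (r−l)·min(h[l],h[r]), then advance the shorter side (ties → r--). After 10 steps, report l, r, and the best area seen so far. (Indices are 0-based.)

l=5, r=12, best area=234

[0,17] min(19,1)*17=17 best=17 * → r--
[0,16] min(19,3)*16=48 best=48 * → r--
[0,15] min(19,2)*15=30 best=48 → r--
[0,14] min(19,5)*14=70 best=70 * → r--
[0,13] min(19,18)*13=234 best=234 * → r--
[0,12] min(19,20)*12=228 best=234 → l++
[1,12] min(5,20)*11=55 best=234 → l++
[2,12] min(9,20)*10=90 best=234 → l++
[3,12] min(8,20)*9=72 best=234 → l++
[4,12] min(12,20)*8=96 best=234 → l++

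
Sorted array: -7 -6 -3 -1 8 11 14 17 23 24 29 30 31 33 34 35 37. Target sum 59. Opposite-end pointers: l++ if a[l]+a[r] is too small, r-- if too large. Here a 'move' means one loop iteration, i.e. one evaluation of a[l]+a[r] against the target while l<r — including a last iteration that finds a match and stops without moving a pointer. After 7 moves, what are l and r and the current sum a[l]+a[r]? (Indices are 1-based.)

l=8, r=17, sum=54

l=1 r=17: -7+37=30 <59, l++
l=2 r=17: -6+37=31 <59, l++
l=3 r=17: -3+37=34 <59, l++
l=4 r=17: -1+37=36 <59, l++
l=5 r=17: 8+37=45 <59, l++
l=6 r=17: 11+37=48 <59, l++
l=7 r=17: 14+37=51 <59, l++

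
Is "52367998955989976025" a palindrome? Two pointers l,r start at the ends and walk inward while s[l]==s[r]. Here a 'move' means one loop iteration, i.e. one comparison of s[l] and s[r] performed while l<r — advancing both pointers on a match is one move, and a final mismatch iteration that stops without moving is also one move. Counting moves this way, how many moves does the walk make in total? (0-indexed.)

3 moves

[0,19] '5'=='5' → l++,r--
[1,18] '2'=='2' → l++,r--
[2,17] '3'!='0' → stop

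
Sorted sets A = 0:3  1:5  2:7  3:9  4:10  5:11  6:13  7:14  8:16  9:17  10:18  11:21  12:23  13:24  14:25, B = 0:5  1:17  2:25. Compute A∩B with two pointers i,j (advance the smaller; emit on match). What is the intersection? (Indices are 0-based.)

i=0 j=0: 3<5, i++
i=1 j=0: 5==5 emit, i++,j++
i=2 j=1: 7<17, i++
i=3 j=1: 9<17, i++
i=4 j=1: 10<17, i++
i=5 j=1: 11<17, i++
i=6 j=1: 13<17, i++
i=7 j=1: 14<17, i++
i=8 j=1: 16<17, i++
i=9 j=1: 17==17 emit, i++,j++
i=10 j=2: 18<25, i++
i=11 j=2: 21<25, i++
i=12 j=2: 23<25, i++
i=13 j=2: 24<25, i++
i=14 j=2: 25==25 emit, i++,j++

intersection = [5, 17, 25]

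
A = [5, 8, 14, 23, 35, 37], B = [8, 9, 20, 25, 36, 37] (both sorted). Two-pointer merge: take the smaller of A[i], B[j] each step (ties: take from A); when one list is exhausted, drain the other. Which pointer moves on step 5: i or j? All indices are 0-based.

[i=0,j=0] A[i]=5<=B[j]=8 take 5 → i++
[i=1,j=0] A[i]=8<=B[j]=8 take 8 → i++
[i=2,j=0] A[i]=14>B[j]=8 take 8 → j++
[i=2,j=1] A[i]=14>B[j]=9 take 9 → j++
[i=2,j=2] A[i]=14<=B[j]=20 take 14 → i++

i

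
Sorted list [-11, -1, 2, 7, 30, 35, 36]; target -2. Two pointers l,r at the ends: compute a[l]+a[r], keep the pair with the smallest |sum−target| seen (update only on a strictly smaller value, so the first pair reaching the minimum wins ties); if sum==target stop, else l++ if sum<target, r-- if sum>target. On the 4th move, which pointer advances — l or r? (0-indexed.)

[0,6] -11+36=25 d=27 * → r--
[0,5] -11+35=24 d=26 * → r--
[0,4] -11+30=19 d=21 * → r--
[0,3] -11+7=-4 d=2 * → l++

l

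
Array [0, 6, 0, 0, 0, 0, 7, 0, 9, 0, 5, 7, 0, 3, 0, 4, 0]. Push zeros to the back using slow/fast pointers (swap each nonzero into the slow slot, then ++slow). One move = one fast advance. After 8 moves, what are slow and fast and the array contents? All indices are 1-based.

(s=1,f=1) a[fast]=0 → fast++
(s=1,f=2) a[fast]=6≠0 swap→a[1]=6 → slow++,fast++
(s=2,f=3) a[fast]=0 → fast++
(s=2,f=4) a[fast]=0 → fast++
(s=2,f=5) a[fast]=0 → fast++
(s=2,f=6) a[fast]=0 → fast++
(s=2,f=7) a[fast]=7≠0 swap→a[2]=7 → slow++,fast++
(s=3,f=8) a[fast]=0 → fast++

slow=3, fast=9, a=[6, 7, 0, 0, 0, 0, 0, 0, 9, 0, 5, 7, 0, 3, 0, 4, 0]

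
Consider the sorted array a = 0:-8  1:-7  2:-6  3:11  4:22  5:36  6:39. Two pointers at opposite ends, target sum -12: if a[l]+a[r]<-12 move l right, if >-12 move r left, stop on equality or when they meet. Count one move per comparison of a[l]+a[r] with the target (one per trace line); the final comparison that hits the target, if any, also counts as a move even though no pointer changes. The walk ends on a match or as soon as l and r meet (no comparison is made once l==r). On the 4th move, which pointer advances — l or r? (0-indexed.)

[0,6] -8+39=31 >-12 → r--
[0,5] -8+36=28 >-12 → r--
[0,4] -8+22=14 >-12 → r--
[0,3] -8+11=3 >-12 → r--

r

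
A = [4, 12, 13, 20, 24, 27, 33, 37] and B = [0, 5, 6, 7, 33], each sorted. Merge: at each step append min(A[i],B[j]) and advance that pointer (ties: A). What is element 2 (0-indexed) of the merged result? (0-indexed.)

i=0 j=0: A[i]=4>B[j]=0 take 0, j++
i=0 j=1: A[i]=4<=B[j]=5 take 4, i++
i=1 j=1: A[i]=12>B[j]=5 take 5, j++
i=1 j=2: A[i]=12>B[j]=6 take 6, j++
i=1 j=3: A[i]=12>B[j]=7 take 7, j++
i=1 j=4: A[i]=12<=B[j]=33 take 12, i++
i=2 j=4: A[i]=13<=B[j]=33 take 13, i++
i=3 j=4: A[i]=20<=B[j]=33 take 20, i++
i=4 j=4: A[i]=24<=B[j]=33 take 24, i++
i=5 j=4: A[i]=27<=B[j]=33 take 27, i++
i=6 j=4: A[i]=33<=B[j]=33 take 33, i++
i=7 j=4: A[i]=37>B[j]=33 take 33, j++
i=7 j=5: B done, take A[i]=37, i++

merged[2] = 5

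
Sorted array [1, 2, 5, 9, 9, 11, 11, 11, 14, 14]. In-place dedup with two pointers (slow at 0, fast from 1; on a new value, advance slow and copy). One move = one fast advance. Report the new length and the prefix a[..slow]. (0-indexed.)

slow=0 fast=1: a[fast]=2≠a[slow]=1 write a[1]=2, slow++,fast++
slow=1 fast=2: a[fast]=5≠a[slow]=2 write a[2]=5, slow++,fast++
slow=2 fast=3: a[fast]=9≠a[slow]=5 write a[3]=9, slow++,fast++
slow=3 fast=4: a[fast]=9=a[slow] dup, fast++
slow=3 fast=5: a[fast]=11≠a[slow]=9 write a[4]=11, slow++,fast++
slow=4 fast=6: a[fast]=11=a[slow] dup, fast++
slow=4 fast=7: a[fast]=11=a[slow] dup, fast++
slow=4 fast=8: a[fast]=14≠a[slow]=11 write a[5]=14, slow++,fast++
slow=5 fast=9: a[fast]=14=a[slow] dup, fast++

length 6; prefix = [1, 2, 5, 9, 11, 14]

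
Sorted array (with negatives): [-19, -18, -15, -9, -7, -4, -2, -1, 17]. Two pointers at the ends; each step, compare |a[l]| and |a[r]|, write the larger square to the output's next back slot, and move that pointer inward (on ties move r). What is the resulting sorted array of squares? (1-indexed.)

l=1 r=9: |-19|>|17| out[9]=361, l++
l=2 r=9: |-18|>|17| out[8]=324, l++
l=3 r=9: |-15|<=|17| out[7]=289, r--
l=3 r=8: |-15|>|-1| out[6]=225, l++
l=4 r=8: |-9|>|-1| out[5]=81, l++
l=5 r=8: |-7|>|-1| out[4]=49, l++
l=6 r=8: |-4|>|-1| out[3]=16, l++
l=7 r=8: |-2|>|-1| out[2]=4, l++
l=8 r=8: |-1|<=|-1| out[1]=1, r--

[1, 4, 16, 49, 81, 225, 289, 324, 361]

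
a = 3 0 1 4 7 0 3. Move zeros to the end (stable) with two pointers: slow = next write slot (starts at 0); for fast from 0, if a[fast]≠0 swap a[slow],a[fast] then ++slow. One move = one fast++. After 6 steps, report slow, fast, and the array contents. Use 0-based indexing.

slow=4, fast=6, a=[3, 1, 4, 7, 0, 0, 3]

(s=0,f=0) a[fast]=3≠0 swap→a[0]=3 → slow++,fast++
(s=1,f=1) a[fast]=0 → fast++
(s=1,f=2) a[fast]=1≠0 swap→a[1]=1 → slow++,fast++
(s=2,f=3) a[fast]=4≠0 swap→a[2]=4 → slow++,fast++
(s=3,f=4) a[fast]=7≠0 swap→a[3]=7 → slow++,fast++
(s=4,f=5) a[fast]=0 → fast++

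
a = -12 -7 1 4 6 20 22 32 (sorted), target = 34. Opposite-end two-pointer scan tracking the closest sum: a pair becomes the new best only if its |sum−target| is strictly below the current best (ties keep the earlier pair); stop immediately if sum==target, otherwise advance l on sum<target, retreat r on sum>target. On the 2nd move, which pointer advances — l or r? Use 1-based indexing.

l

l=1 r=8: -12+32=20 d=14 *, l++
l=2 r=8: -7+32=25 d=9 *, l++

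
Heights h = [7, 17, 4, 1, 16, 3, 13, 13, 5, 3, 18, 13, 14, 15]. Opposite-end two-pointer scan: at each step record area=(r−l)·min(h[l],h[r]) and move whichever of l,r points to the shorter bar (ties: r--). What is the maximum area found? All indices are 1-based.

[1,14] min(7,15)*13=91 best=91 * → l++
[2,14] min(17,15)*12=180 best=180 * → r--
[2,13] min(17,14)*11=154 best=180 → r--
[2,12] min(17,13)*10=130 best=180 → r--
[2,11] min(17,18)*9=153 best=180 → l++
[3,11] min(4,18)*8=32 best=180 → l++
[4,11] min(1,18)*7=7 best=180 → l++
[5,11] min(16,18)*6=96 best=180 → l++
[6,11] min(3,18)*5=15 best=180 → l++
[7,11] min(13,18)*4=52 best=180 → l++
[8,11] min(13,18)*3=39 best=180 → l++
[9,11] min(5,18)*2=10 best=180 → l++
[10,11] min(3,18)*1=3 best=180 → l++

max area = 180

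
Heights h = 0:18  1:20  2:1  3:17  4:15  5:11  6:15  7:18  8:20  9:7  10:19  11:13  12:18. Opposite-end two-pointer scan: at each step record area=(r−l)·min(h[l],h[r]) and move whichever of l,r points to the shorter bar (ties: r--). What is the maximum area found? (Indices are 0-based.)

max area = 216

l=0 r=12: min(18,18)*12=216 best=216 *, r--
l=0 r=11: min(18,13)*11=143 best=216, r--
l=0 r=10: min(18,19)*10=180 best=216, l++
l=1 r=10: min(20,19)*9=171 best=216, r--
l=1 r=9: min(20,7)*8=56 best=216, r--
l=1 r=8: min(20,20)*7=140 best=216, r--
l=1 r=7: min(20,18)*6=108 best=216, r--
l=1 r=6: min(20,15)*5=75 best=216, r--
l=1 r=5: min(20,11)*4=44 best=216, r--
l=1 r=4: min(20,15)*3=45 best=216, r--
l=1 r=3: min(20,17)*2=34 best=216, r--
l=1 r=2: min(20,1)*1=1 best=216, r--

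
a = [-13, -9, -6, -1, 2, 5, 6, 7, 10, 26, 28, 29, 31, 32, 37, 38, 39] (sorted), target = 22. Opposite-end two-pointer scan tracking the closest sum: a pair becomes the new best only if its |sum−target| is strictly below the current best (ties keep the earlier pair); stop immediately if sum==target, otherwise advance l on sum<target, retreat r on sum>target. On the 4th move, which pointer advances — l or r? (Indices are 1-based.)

l

l=1 r=17: -13+39=26 d=4 *, r--
l=1 r=16: -13+38=25 d=3 *, r--
l=1 r=15: -13+37=24 d=2 *, r--
l=1 r=14: -13+32=19 d=3, l++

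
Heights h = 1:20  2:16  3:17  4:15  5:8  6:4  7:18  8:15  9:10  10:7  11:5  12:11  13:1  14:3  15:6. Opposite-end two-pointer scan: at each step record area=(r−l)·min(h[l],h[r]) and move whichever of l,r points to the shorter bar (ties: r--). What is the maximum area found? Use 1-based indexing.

l=1 r=15: min(20,6)*14=84 best=84 *, r--
l=1 r=14: min(20,3)*13=39 best=84, r--
l=1 r=13: min(20,1)*12=12 best=84, r--
l=1 r=12: min(20,11)*11=121 best=121 *, r--
l=1 r=11: min(20,5)*10=50 best=121, r--
l=1 r=10: min(20,7)*9=63 best=121, r--
l=1 r=9: min(20,10)*8=80 best=121, r--
l=1 r=8: min(20,15)*7=105 best=121, r--
l=1 r=7: min(20,18)*6=108 best=121, r--
l=1 r=6: min(20,4)*5=20 best=121, r--
l=1 r=5: min(20,8)*4=32 best=121, r--
l=1 r=4: min(20,15)*3=45 best=121, r--
l=1 r=3: min(20,17)*2=34 best=121, r--
l=1 r=2: min(20,16)*1=16 best=121, r--

max area = 121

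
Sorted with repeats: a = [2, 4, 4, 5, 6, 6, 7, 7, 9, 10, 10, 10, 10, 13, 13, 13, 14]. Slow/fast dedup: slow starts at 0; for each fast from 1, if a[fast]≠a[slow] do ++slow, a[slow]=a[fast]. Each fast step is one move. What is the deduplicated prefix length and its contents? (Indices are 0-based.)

slow=0 fast=1: a[fast]=4≠a[slow]=2 write a[1]=4, slow++,fast++
slow=1 fast=2: a[fast]=4=a[slow] dup, fast++
slow=1 fast=3: a[fast]=5≠a[slow]=4 write a[2]=5, slow++,fast++
slow=2 fast=4: a[fast]=6≠a[slow]=5 write a[3]=6, slow++,fast++
slow=3 fast=5: a[fast]=6=a[slow] dup, fast++
slow=3 fast=6: a[fast]=7≠a[slow]=6 write a[4]=7, slow++,fast++
slow=4 fast=7: a[fast]=7=a[slow] dup, fast++
slow=4 fast=8: a[fast]=9≠a[slow]=7 write a[5]=9, slow++,fast++
slow=5 fast=9: a[fast]=10≠a[slow]=9 write a[6]=10, slow++,fast++
slow=6 fast=10: a[fast]=10=a[slow] dup, fast++
slow=6 fast=11: a[fast]=10=a[slow] dup, fast++
slow=6 fast=12: a[fast]=10=a[slow] dup, fast++
slow=6 fast=13: a[fast]=13≠a[slow]=10 write a[7]=13, slow++,fast++
slow=7 fast=14: a[fast]=13=a[slow] dup, fast++
slow=7 fast=15: a[fast]=13=a[slow] dup, fast++
slow=7 fast=16: a[fast]=14≠a[slow]=13 write a[8]=14, slow++,fast++

length 9; prefix = [2, 4, 5, 6, 7, 9, 10, 13, 14]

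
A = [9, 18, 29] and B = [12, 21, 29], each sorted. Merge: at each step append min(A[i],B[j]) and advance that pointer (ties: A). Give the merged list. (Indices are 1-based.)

i=1 j=1: A[i]=9<=B[j]=12 take 9, i++
i=2 j=1: A[i]=18>B[j]=12 take 12, j++
i=2 j=2: A[i]=18<=B[j]=21 take 18, i++
i=3 j=2: A[i]=29>B[j]=21 take 21, j++
i=3 j=3: A[i]=29<=B[j]=29 take 29, i++
i=4 j=3: A done, take B[j]=29, j++

[9, 12, 18, 21, 29, 29]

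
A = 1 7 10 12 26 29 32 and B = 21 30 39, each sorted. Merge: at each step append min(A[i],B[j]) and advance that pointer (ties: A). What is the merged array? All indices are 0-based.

[i=0,j=0] A[i]=1<=B[j]=21 take 1 → i++
[i=1,j=0] A[i]=7<=B[j]=21 take 7 → i++
[i=2,j=0] A[i]=10<=B[j]=21 take 10 → i++
[i=3,j=0] A[i]=12<=B[j]=21 take 12 → i++
[i=4,j=0] A[i]=26>B[j]=21 take 21 → j++
[i=4,j=1] A[i]=26<=B[j]=30 take 26 → i++
[i=5,j=1] A[i]=29<=B[j]=30 take 29 → i++
[i=6,j=1] A[i]=32>B[j]=30 take 30 → j++
[i=6,j=2] A[i]=32<=B[j]=39 take 32 → i++
[i=7,j=2] A done, take B[j]=39 → j++

[1, 7, 10, 12, 21, 26, 29, 30, 32, 39]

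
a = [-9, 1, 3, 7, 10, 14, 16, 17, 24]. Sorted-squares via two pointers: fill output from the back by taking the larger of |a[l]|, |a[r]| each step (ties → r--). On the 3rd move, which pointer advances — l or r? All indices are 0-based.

[0,8] |-9|<=|24| out[8]=576 → r--
[0,7] |-9|<=|17| out[7]=289 → r--
[0,6] |-9|<=|16| out[6]=256 → r--

r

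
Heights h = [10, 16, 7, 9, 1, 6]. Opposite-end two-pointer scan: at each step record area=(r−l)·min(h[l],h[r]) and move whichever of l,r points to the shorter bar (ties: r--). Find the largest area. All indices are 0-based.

max area = 30

[0,5] min(10,6)*5=30 best=30 * → r--
[0,4] min(10,1)*4=4 best=30 → r--
[0,3] min(10,9)*3=27 best=30 → r--
[0,2] min(10,7)*2=14 best=30 → r--
[0,1] min(10,16)*1=10 best=30 → l++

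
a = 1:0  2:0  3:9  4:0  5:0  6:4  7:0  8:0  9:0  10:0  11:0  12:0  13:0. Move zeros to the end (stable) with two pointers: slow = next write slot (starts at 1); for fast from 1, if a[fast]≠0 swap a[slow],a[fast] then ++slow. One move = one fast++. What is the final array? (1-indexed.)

(s=1,f=1) a[fast]=0 → fast++
(s=1,f=2) a[fast]=0 → fast++
(s=1,f=3) a[fast]=9≠0 swap→a[1]=9 → slow++,fast++
(s=2,f=4) a[fast]=0 → fast++
(s=2,f=5) a[fast]=0 → fast++
(s=2,f=6) a[fast]=4≠0 swap→a[2]=4 → slow++,fast++
(s=3,f=7) a[fast]=0 → fast++
(s=3,f=8) a[fast]=0 → fast++
(s=3,f=9) a[fast]=0 → fast++
(s=3,f=10) a[fast]=0 → fast++
(s=3,f=11) a[fast]=0 → fast++
(s=3,f=12) a[fast]=0 → fast++
(s=3,f=13) a[fast]=0 → fast++

[9, 4, 0, 0, 0, 0, 0, 0, 0, 0, 0, 0, 0]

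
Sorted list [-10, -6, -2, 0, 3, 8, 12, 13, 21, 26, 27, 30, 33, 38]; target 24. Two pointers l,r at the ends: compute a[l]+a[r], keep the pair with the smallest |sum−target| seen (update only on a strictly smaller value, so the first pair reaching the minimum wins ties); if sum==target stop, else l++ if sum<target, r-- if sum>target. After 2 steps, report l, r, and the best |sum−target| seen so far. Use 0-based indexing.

l=1, r=12, best |Δ|=1

[0,13] -10+38=28 d=4 * → r--
[0,12] -10+33=23 d=1 * → l++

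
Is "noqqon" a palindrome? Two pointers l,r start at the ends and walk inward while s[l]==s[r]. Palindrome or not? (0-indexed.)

l=0 r=5: 'n'=='n', l++,r--
l=1 r=4: 'o'=='o', l++,r--
l=2 r=3: 'q'=='q', l++,r--

palindrome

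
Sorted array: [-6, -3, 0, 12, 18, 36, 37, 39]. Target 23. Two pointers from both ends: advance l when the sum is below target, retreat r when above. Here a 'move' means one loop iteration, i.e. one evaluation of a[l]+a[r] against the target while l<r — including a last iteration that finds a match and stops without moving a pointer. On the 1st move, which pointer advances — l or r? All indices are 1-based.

l=1 r=8: -6+39=33 >23, r--

r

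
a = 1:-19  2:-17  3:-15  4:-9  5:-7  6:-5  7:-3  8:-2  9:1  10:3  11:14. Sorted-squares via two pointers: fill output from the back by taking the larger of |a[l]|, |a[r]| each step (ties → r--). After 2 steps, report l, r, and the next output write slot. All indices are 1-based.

[1,11] |-19|>|14| out[11]=361 → l++
[2,11] |-17|>|14| out[10]=289 → l++

l=3, r=11, next write slot=9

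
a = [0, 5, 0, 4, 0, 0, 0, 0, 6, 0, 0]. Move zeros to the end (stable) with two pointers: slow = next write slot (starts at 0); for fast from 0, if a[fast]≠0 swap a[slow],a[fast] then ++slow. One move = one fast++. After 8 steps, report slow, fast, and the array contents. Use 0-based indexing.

slow=0 fast=0: a[fast]=0, fast++
slow=0 fast=1: a[fast]=5≠0 swap→a[0]=5, slow++,fast++
slow=1 fast=2: a[fast]=0, fast++
slow=1 fast=3: a[fast]=4≠0 swap→a[1]=4, slow++,fast++
slow=2 fast=4: a[fast]=0, fast++
slow=2 fast=5: a[fast]=0, fast++
slow=2 fast=6: a[fast]=0, fast++
slow=2 fast=7: a[fast]=0, fast++

slow=2, fast=8, a=[5, 4, 0, 0, 0, 0, 0, 0, 6, 0, 0]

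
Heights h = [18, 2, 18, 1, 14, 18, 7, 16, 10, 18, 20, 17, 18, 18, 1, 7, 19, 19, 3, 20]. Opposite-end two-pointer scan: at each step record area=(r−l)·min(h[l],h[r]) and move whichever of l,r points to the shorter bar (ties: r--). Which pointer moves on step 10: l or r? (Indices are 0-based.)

l=0 r=19: min(18,20)*19=342 best=342 *, l++
l=1 r=19: min(2,20)*18=36 best=342, l++
l=2 r=19: min(18,20)*17=306 best=342, l++
l=3 r=19: min(1,20)*16=16 best=342, l++
l=4 r=19: min(14,20)*15=210 best=342, l++
l=5 r=19: min(18,20)*14=252 best=342, l++
l=6 r=19: min(7,20)*13=91 best=342, l++
l=7 r=19: min(16,20)*12=192 best=342, l++
l=8 r=19: min(10,20)*11=110 best=342, l++
l=9 r=19: min(18,20)*10=180 best=342, l++

l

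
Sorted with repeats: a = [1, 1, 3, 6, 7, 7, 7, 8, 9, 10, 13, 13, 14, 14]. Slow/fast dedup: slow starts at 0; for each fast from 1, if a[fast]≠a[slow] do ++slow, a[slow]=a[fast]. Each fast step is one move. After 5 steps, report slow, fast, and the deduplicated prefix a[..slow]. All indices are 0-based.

(s=0,f=1) a[fast]=1=a[slow] dup → fast++
(s=0,f=2) a[fast]=3≠a[slow]=1 write a[1]=3 → slow++,fast++
(s=1,f=3) a[fast]=6≠a[slow]=3 write a[2]=6 → slow++,fast++
(s=2,f=4) a[fast]=7≠a[slow]=6 write a[3]=7 → slow++,fast++
(s=3,f=5) a[fast]=7=a[slow] dup → fast++

slow=3, fast=6, prefix=[1, 3, 6, 7]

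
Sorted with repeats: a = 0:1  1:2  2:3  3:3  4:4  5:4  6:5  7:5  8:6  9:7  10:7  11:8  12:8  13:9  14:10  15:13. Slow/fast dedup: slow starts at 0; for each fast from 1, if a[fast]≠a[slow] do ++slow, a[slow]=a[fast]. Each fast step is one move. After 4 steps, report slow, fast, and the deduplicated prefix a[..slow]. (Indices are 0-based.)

slow=3, fast=5, prefix=[1, 2, 3, 4]

slow=0 fast=1: a[fast]=2≠a[slow]=1 write a[1]=2, slow++,fast++
slow=1 fast=2: a[fast]=3≠a[slow]=2 write a[2]=3, slow++,fast++
slow=2 fast=3: a[fast]=3=a[slow] dup, fast++
slow=2 fast=4: a[fast]=4≠a[slow]=3 write a[3]=4, slow++,fast++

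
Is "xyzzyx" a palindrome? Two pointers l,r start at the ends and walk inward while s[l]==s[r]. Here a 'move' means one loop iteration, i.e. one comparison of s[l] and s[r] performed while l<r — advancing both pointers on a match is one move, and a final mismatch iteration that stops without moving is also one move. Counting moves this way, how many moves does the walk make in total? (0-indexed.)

3 moves

l=0 r=5: 'x'=='x', l++,r--
l=1 r=4: 'y'=='y', l++,r--
l=2 r=3: 'z'=='z', l++,r--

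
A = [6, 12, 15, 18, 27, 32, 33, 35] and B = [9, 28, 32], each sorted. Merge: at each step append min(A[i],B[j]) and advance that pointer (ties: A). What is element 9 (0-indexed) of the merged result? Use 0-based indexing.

merged[9] = 33

i=0 j=0: A[i]=6<=B[j]=9 take 6, i++
i=1 j=0: A[i]=12>B[j]=9 take 9, j++
i=1 j=1: A[i]=12<=B[j]=28 take 12, i++
i=2 j=1: A[i]=15<=B[j]=28 take 15, i++
i=3 j=1: A[i]=18<=B[j]=28 take 18, i++
i=4 j=1: A[i]=27<=B[j]=28 take 27, i++
i=5 j=1: A[i]=32>B[j]=28 take 28, j++
i=5 j=2: A[i]=32<=B[j]=32 take 32, i++
i=6 j=2: A[i]=33>B[j]=32 take 32, j++
i=6 j=3: B done, take A[i]=33, i++
i=7 j=3: B done, take A[i]=35, i++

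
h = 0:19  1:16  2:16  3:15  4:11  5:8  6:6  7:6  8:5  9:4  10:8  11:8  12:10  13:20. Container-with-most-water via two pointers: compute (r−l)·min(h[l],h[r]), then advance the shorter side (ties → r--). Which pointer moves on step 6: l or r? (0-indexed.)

l

l=0 r=13: min(19,20)*13=247 best=247 *, l++
l=1 r=13: min(16,20)*12=192 best=247, l++
l=2 r=13: min(16,20)*11=176 best=247, l++
l=3 r=13: min(15,20)*10=150 best=247, l++
l=4 r=13: min(11,20)*9=99 best=247, l++
l=5 r=13: min(8,20)*8=64 best=247, l++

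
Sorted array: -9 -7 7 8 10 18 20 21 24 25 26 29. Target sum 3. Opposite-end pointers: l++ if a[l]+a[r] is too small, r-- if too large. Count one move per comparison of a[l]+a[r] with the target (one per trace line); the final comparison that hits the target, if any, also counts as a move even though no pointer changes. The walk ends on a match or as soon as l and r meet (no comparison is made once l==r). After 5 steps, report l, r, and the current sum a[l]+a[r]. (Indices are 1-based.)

l=1 r=12: -9+29=20 >3, r--
l=1 r=11: -9+26=17 >3, r--
l=1 r=10: -9+25=16 >3, r--
l=1 r=9: -9+24=15 >3, r--
l=1 r=8: -9+21=12 >3, r--

l=1, r=7, sum=11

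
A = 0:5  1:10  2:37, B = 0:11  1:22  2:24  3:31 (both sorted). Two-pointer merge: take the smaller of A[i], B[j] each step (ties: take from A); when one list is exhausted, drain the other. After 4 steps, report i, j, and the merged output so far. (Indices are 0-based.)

[i=0,j=0] A[i]=5<=B[j]=11 take 5 → i++
[i=1,j=0] A[i]=10<=B[j]=11 take 10 → i++
[i=2,j=0] A[i]=37>B[j]=11 take 11 → j++
[i=2,j=1] A[i]=37>B[j]=22 take 22 → j++

i=2, j=2, merged so far=[5, 10, 11, 22]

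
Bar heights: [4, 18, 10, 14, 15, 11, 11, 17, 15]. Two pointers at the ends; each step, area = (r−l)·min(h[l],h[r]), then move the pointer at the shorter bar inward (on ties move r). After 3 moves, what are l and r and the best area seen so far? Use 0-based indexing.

l=1, r=6, best area=105

l=0 r=8: min(4,15)*8=32 best=32 *, l++
l=1 r=8: min(18,15)*7=105 best=105 *, r--
l=1 r=7: min(18,17)*6=102 best=105, r--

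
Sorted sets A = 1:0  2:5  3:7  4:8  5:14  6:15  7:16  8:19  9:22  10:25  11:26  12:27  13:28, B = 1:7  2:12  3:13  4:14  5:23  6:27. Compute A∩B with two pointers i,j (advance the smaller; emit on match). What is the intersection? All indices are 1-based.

intersection = [7, 14, 27]

[i=1,j=1] 0<7 → i++
[i=2,j=1] 5<7 → i++
[i=3,j=1] 7==7 emit → i++,j++
[i=4,j=2] 8<12 → i++
[i=5,j=2] 14>12 → j++
[i=5,j=3] 14>13 → j++
[i=5,j=4] 14==14 emit → i++,j++
[i=6,j=5] 15<23 → i++
[i=7,j=5] 16<23 → i++
[i=8,j=5] 19<23 → i++
[i=9,j=5] 22<23 → i++
[i=10,j=5] 25>23 → j++
[i=10,j=6] 25<27 → i++
[i=11,j=6] 26<27 → i++
[i=12,j=6] 27==27 emit → i++,j++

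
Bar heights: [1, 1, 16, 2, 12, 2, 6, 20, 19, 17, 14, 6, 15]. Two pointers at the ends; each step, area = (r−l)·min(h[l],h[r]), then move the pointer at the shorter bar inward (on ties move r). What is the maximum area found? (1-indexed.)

max area = 150

l=1 r=13: min(1,15)*12=12 best=12 *, l++
l=2 r=13: min(1,15)*11=11 best=12, l++
l=3 r=13: min(16,15)*10=150 best=150 *, r--
l=3 r=12: min(16,6)*9=54 best=150, r--
l=3 r=11: min(16,14)*8=112 best=150, r--
l=3 r=10: min(16,17)*7=112 best=150, l++
l=4 r=10: min(2,17)*6=12 best=150, l++
l=5 r=10: min(12,17)*5=60 best=150, l++
l=6 r=10: min(2,17)*4=8 best=150, l++
l=7 r=10: min(6,17)*3=18 best=150, l++
l=8 r=10: min(20,17)*2=34 best=150, r--
l=8 r=9: min(20,19)*1=19 best=150, r--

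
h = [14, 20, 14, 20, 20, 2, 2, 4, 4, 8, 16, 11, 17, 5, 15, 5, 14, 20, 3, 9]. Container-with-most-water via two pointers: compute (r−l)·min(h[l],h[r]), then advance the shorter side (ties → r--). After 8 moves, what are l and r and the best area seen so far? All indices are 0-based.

l=0 r=19: min(14,9)*19=171 best=171 *, r--
l=0 r=18: min(14,3)*18=54 best=171, r--
l=0 r=17: min(14,20)*17=238 best=238 *, l++
l=1 r=17: min(20,20)*16=320 best=320 *, r--
l=1 r=16: min(20,14)*15=210 best=320, r--
l=1 r=15: min(20,5)*14=70 best=320, r--
l=1 r=14: min(20,15)*13=195 best=320, r--
l=1 r=13: min(20,5)*12=60 best=320, r--

l=1, r=12, best area=320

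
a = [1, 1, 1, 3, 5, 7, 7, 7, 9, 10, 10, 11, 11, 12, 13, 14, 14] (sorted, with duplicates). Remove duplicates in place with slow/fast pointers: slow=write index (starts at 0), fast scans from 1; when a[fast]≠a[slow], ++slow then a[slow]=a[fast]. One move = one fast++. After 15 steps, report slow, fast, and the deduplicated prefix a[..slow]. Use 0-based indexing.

slow=9, fast=16, prefix=[1, 3, 5, 7, 9, 10, 11, 12, 13, 14]

(s=0,f=1) a[fast]=1=a[slow] dup → fast++
(s=0,f=2) a[fast]=1=a[slow] dup → fast++
(s=0,f=3) a[fast]=3≠a[slow]=1 write a[1]=3 → slow++,fast++
(s=1,f=4) a[fast]=5≠a[slow]=3 write a[2]=5 → slow++,fast++
(s=2,f=5) a[fast]=7≠a[slow]=5 write a[3]=7 → slow++,fast++
(s=3,f=6) a[fast]=7=a[slow] dup → fast++
(s=3,f=7) a[fast]=7=a[slow] dup → fast++
(s=3,f=8) a[fast]=9≠a[slow]=7 write a[4]=9 → slow++,fast++
(s=4,f=9) a[fast]=10≠a[slow]=9 write a[5]=10 → slow++,fast++
(s=5,f=10) a[fast]=10=a[slow] dup → fast++
(s=5,f=11) a[fast]=11≠a[slow]=10 write a[6]=11 → slow++,fast++
(s=6,f=12) a[fast]=11=a[slow] dup → fast++
(s=6,f=13) a[fast]=12≠a[slow]=11 write a[7]=12 → slow++,fast++
(s=7,f=14) a[fast]=13≠a[slow]=12 write a[8]=13 → slow++,fast++
(s=8,f=15) a[fast]=14≠a[slow]=13 write a[9]=14 → slow++,fast++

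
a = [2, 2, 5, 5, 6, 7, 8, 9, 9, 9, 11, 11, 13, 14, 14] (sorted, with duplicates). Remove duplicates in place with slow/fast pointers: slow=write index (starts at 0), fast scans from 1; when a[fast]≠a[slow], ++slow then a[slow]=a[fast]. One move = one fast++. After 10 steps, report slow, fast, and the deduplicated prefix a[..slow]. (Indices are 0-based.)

slow=6, fast=11, prefix=[2, 5, 6, 7, 8, 9, 11]

slow=0 fast=1: a[fast]=2=a[slow] dup, fast++
slow=0 fast=2: a[fast]=5≠a[slow]=2 write a[1]=5, slow++,fast++
slow=1 fast=3: a[fast]=5=a[slow] dup, fast++
slow=1 fast=4: a[fast]=6≠a[slow]=5 write a[2]=6, slow++,fast++
slow=2 fast=5: a[fast]=7≠a[slow]=6 write a[3]=7, slow++,fast++
slow=3 fast=6: a[fast]=8≠a[slow]=7 write a[4]=8, slow++,fast++
slow=4 fast=7: a[fast]=9≠a[slow]=8 write a[5]=9, slow++,fast++
slow=5 fast=8: a[fast]=9=a[slow] dup, fast++
slow=5 fast=9: a[fast]=9=a[slow] dup, fast++
slow=5 fast=10: a[fast]=11≠a[slow]=9 write a[6]=11, slow++,fast++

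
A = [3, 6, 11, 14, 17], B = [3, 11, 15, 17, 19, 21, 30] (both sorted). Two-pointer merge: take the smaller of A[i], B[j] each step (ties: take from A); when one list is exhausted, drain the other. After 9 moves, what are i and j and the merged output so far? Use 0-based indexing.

i=5, j=4, merged so far=[3, 3, 6, 11, 11, 14, 15, 17, 17]

[i=0,j=0] A[i]=3<=B[j]=3 take 3 → i++
[i=1,j=0] A[i]=6>B[j]=3 take 3 → j++
[i=1,j=1] A[i]=6<=B[j]=11 take 6 → i++
[i=2,j=1] A[i]=11<=B[j]=11 take 11 → i++
[i=3,j=1] A[i]=14>B[j]=11 take 11 → j++
[i=3,j=2] A[i]=14<=B[j]=15 take 14 → i++
[i=4,j=2] A[i]=17>B[j]=15 take 15 → j++
[i=4,j=3] A[i]=17<=B[j]=17 take 17 → i++
[i=5,j=3] A done, take B[j]=17 → j++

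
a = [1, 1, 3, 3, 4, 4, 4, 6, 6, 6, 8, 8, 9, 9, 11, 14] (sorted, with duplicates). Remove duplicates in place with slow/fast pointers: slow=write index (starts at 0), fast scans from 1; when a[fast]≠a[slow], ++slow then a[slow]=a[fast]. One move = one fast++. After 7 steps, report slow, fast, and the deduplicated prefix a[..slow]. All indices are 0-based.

(s=0,f=1) a[fast]=1=a[slow] dup → fast++
(s=0,f=2) a[fast]=3≠a[slow]=1 write a[1]=3 → slow++,fast++
(s=1,f=3) a[fast]=3=a[slow] dup → fast++
(s=1,f=4) a[fast]=4≠a[slow]=3 write a[2]=4 → slow++,fast++
(s=2,f=5) a[fast]=4=a[slow] dup → fast++
(s=2,f=6) a[fast]=4=a[slow] dup → fast++
(s=2,f=7) a[fast]=6≠a[slow]=4 write a[3]=6 → slow++,fast++

slow=3, fast=8, prefix=[1, 3, 4, 6]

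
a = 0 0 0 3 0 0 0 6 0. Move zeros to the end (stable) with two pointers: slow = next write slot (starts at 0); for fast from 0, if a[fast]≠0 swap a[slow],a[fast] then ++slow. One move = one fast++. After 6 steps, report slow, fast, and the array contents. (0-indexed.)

slow=1, fast=6, a=[3, 0, 0, 0, 0, 0, 0, 6, 0]

slow=0 fast=0: a[fast]=0, fast++
slow=0 fast=1: a[fast]=0, fast++
slow=0 fast=2: a[fast]=0, fast++
slow=0 fast=3: a[fast]=3≠0 swap→a[0]=3, slow++,fast++
slow=1 fast=4: a[fast]=0, fast++
slow=1 fast=5: a[fast]=0, fast++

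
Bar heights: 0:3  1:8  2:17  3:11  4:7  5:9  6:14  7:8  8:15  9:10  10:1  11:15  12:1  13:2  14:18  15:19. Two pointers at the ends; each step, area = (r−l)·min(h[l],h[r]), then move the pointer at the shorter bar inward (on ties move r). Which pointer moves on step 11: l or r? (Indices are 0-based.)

l

[0,15] min(3,19)*15=45 best=45 * → l++
[1,15] min(8,19)*14=112 best=112 * → l++
[2,15] min(17,19)*13=221 best=221 * → l++
[3,15] min(11,19)*12=132 best=221 → l++
[4,15] min(7,19)*11=77 best=221 → l++
[5,15] min(9,19)*10=90 best=221 → l++
[6,15] min(14,19)*9=126 best=221 → l++
[7,15] min(8,19)*8=64 best=221 → l++
[8,15] min(15,19)*7=105 best=221 → l++
[9,15] min(10,19)*6=60 best=221 → l++
[10,15] min(1,19)*5=5 best=221 → l++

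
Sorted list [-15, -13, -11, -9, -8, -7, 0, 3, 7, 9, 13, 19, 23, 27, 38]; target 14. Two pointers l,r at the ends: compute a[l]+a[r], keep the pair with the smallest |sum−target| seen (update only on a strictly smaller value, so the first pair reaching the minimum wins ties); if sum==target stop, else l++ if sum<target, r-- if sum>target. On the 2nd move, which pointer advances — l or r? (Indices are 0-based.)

l

[0,14] -15+38=23 d=9 * → r--
[0,13] -15+27=12 d=2 * → l++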